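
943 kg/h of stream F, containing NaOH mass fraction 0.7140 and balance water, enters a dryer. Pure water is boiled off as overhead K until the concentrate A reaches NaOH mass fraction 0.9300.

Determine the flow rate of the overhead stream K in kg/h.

NaOH is conserved: 943×0.714 = 673.3 kg/h all reports to the concentrate.
Concentrate = 673.3/(target fraction) = 723.98 kg/h.
Overhead = 943 − 723.98 = 219.02 kg/h.

219 kg/h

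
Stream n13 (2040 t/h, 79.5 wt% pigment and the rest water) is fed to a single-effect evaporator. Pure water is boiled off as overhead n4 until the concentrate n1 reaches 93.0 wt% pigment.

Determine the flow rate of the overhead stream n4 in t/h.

pigment is conserved: 2040×0.795 = 1621.8 t/h all reports to the concentrate.
Concentrate = 1621.8/(target fraction) = 1743.9 t/h.
Overhead = 2040 − 1743.9 = 296.13 t/h.

296.1 t/h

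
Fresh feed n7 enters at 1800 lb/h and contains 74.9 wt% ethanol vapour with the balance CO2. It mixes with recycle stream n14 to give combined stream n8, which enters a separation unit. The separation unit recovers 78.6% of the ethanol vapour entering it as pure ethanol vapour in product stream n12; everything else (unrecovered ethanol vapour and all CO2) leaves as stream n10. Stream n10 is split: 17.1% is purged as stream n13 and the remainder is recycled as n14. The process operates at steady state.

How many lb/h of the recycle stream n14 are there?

2481 lb/h

CO2 enters only via n7 and leaves only via the purge: 1800×0.251 = 0.171×(CO2 in n10), and the separation unit passes all CO2, so CO2 in n8 = CO2 in n10 = 2642.1 lb/h.
ethanol vapour in n8: m_A = 1800×0.749 + (1−0.171)·(1−0.786)·m_A, so m_A = 1348.2/0.8226 = 1639 lb/h.
n10 = (1−0.786)×1639 + 2642.1 = 2992.8 lb/h.
Recycle n14 = (1−0.171)×2992.8 = 2481.1 lb/h.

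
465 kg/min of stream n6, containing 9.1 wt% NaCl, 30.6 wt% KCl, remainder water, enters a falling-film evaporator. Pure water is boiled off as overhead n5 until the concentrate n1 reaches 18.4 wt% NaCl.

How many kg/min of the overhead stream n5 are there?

235 kg/min

NaCl is conserved: 465×0.091 = 42.315 kg/min all reports to the concentrate.
Concentrate = 42.315/(target fraction) = 229.97 kg/min.
Overhead = 465 − 229.97 = 235.03 kg/min.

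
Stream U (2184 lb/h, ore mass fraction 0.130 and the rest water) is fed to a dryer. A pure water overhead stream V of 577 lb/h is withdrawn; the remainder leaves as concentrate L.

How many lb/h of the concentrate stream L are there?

Concentrate = 2184 − 577 = 1607 lb/h.

1607 lb/h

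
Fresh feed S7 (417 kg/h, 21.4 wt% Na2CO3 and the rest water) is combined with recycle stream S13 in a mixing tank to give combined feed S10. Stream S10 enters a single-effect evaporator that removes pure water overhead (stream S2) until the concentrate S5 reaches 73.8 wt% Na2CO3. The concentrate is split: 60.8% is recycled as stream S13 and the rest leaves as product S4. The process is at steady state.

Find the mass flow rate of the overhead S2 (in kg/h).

Overall Na2CO3 balance (none leaves overhead): Na2CO3 in fresh feed = Na2CO3 in product, i.e. 417×0.214 = (1−0.608)·S5·0.738.
S5 = 89.238/(0.738×0.392) = 308.47 kg/h.
Recycle S13 = 0.608×308.47 = 187.55 kg/h.
Combined feed S10 = 417 + 187.55 = 604.55 kg/h.
Overhead S2 = S10 − S5 = 604.55 − 308.47 = 296.08 kg/h.

296.1 kg/h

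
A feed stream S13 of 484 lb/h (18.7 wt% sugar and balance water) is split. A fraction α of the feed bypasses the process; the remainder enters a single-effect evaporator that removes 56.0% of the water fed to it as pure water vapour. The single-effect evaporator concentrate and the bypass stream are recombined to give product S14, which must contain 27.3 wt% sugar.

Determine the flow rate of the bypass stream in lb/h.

149.1 lb/h

All 484×0.187 = 90.508 lb/h of sugar reaches S14, so S14 = 90.508/0.273 = 331.53 lb/h and vapour = 152.47 lb/h.
The evaporator receives (1−α)·484 of feed at 0.813 water and removes 0.560 of that water:
0.560×0.813×(1−α)×484 = 152.47
(1−α) = 152.47/220.36 = 0.6919;  α = 0.3081.
Bypass flow = 0.3081×484 = 149.11 lb/h.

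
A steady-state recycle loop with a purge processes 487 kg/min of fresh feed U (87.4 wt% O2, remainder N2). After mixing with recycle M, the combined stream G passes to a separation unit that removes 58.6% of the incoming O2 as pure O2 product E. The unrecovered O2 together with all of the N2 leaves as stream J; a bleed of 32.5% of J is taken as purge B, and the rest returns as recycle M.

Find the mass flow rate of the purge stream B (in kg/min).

N2 enters only via U and leaves only via the purge: 487×0.126 = 0.325×(N2 in J), and the separation unit passes all N2, so N2 in G = N2 in J = 188.81 kg/min.
O2 in G: m_A = 487×0.874 + (1−0.325)·(1−0.586)·m_A, so m_A = 425.64/0.7206 = 590.71 kg/min.
J = (1−0.586)×590.71 + 188.81 = 433.36 kg/min.
Purge B = 0.325×433.36 = 140.84 kg/min.

140.8 kg/min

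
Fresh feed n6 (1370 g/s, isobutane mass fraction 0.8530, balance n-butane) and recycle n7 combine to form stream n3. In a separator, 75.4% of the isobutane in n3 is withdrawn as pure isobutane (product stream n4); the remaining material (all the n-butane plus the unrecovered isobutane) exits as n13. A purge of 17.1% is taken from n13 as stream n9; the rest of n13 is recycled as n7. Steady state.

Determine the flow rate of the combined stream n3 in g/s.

n-butane enters only via n6 and leaves only via the purge: 1370×0.147 = 0.171×(n-butane in n13), and the separator passes all n-butane, so n-butane in n3 = n-butane in n13 = 1177.7 g/s.
isobutane in n3: m_A = 1370×0.853 + (1−0.171)·(1−0.754)·m_A, so m_A = 1168.6/0.7961 = 1468 g/s.
n3 = 1468 + 1177.7 = 2645.7 g/s.

2646 g/s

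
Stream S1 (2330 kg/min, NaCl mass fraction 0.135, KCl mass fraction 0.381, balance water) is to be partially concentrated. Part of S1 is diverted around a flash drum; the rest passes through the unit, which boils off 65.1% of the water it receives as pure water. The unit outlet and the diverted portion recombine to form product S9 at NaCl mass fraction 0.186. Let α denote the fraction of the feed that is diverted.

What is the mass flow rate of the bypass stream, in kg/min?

All 2330×0.135 = 314.55 kg/min of NaCl reaches S9, so S9 = 314.55/0.186 = 1691.1 kg/min and vapour = 638.87 kg/min.
The evaporator receives (1−α)·2330 of feed at 0.484 water and removes 0.651 of that water:
0.651×0.484×(1−α)×2330 = 638.87
(1−α) = 638.87/734.15 = 0.8702;  α = 0.1298.
Bypass flow = 0.1298×2330 = 302.38 kg/min.

302.4 kg/min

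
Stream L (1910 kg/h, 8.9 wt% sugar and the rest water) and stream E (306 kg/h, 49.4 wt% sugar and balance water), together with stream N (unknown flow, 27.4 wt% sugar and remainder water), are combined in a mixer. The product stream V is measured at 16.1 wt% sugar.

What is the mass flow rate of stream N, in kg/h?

315.2 kg/h

Let N be the unknown flow. Total out = 2216 + N.
sugar balance: 321.15 + 0.274·N = 0.161·(2216 + N)
(0.274 − 0.161)·N = 0.161×2216 − 321.15 = 35.622
N = 35.622 / 0.113 = 315.24 kg/h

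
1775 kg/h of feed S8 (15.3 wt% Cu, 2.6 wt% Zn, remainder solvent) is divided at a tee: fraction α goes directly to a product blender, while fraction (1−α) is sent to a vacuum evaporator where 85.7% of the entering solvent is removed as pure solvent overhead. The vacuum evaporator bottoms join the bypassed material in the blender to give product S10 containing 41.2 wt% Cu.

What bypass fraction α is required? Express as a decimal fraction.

0.107

All 1775×0.153 = 271.57 kg/h of Cu reaches S10, so S10 = 271.57/0.412 = 659.16 kg/h and vapour = 1115.8 kg/h.
The evaporator receives (1−α)·1775 of feed at 0.821 solvent and removes 0.857 of that solvent:
0.857×0.821×(1−α)×1775 = 1115.8
(1−α) = 1115.8/1248.9 = 0.8935;  α = 0.1065.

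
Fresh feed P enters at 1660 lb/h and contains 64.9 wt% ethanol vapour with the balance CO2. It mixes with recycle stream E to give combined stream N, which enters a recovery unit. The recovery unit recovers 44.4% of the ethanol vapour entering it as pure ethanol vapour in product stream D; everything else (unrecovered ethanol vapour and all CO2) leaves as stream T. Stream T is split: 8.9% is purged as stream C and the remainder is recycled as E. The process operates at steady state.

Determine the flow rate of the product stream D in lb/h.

969.3 lb/h

ethanol vapour in N: m_A = 1660×0.649 + (1−0.089)·(1−0.444)·m_A, so m_A = 1077.3/0.4935 = 2183.1 lb/h.
Product D = 0.444×2183.1 = 969.31 lb/h.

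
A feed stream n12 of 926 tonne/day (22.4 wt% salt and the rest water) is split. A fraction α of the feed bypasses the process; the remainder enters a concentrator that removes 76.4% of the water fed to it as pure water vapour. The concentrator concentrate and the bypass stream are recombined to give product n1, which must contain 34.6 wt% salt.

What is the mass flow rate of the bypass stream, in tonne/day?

All 926×0.224 = 207.42 tonne/day of salt reaches n1, so n1 = 207.42/0.346 = 599.49 tonne/day and vapour = 326.51 tonne/day.
The evaporator receives (1−α)·926 of feed at 0.776 water and removes 0.764 of that water:
0.764×0.776×(1−α)×926 = 326.51
(1−α) = 326.51/548.99 = 0.5947;  α = 0.4053.
Bypass flow = 0.4053×926 = 375.27 tonne/day.

375.3 tonne/day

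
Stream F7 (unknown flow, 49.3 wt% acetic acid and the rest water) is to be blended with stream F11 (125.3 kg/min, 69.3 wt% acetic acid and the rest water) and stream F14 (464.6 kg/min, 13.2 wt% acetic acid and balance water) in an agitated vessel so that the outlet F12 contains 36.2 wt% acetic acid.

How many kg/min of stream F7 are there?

499.1 kg/min

Let F7 be the unknown flow. Total out = 589.9 + F7.
acetic acid balance: 148.16 + 0.493·F7 = 0.362·(589.9 + F7)
(0.493 − 0.362)·F7 = 0.362×589.9 − 148.16 = 65.384
F7 = 65.384 / 0.131 = 499.11 kg/min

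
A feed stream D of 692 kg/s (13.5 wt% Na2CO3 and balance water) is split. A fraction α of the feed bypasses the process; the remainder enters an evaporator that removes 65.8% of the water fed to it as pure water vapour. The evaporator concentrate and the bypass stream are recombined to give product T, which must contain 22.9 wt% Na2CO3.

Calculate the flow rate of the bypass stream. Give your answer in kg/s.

192.9 kg/s

All 692×0.135 = 93.42 kg/s of Na2CO3 reaches T, so T = 93.42/0.229 = 407.95 kg/s and vapour = 284.05 kg/s.
The evaporator receives (1−α)·692 of feed at 0.865 water and removes 0.658 of that water:
0.658×0.865×(1−α)×692 = 284.05
(1−α) = 284.05/393.87 = 0.7212;  α = 0.2788.
Bypass flow = 0.2788×692 = 192.94 kg/s.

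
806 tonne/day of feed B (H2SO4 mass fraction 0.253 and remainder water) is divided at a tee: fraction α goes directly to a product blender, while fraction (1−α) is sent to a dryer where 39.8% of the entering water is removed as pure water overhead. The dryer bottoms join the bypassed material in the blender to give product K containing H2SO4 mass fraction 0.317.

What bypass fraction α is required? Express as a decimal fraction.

0.321

All 806×0.253 = 203.92 tonne/day of H2SO4 reaches K, so K = 203.92/0.317 = 643.27 tonne/day and vapour = 162.73 tonne/day.
The evaporator receives (1−α)·806 of feed at 0.747 water and removes 0.398 of that water:
0.398×0.747×(1−α)×806 = 162.73
(1−α) = 162.73/239.63 = 0.6791;  α = 0.3209.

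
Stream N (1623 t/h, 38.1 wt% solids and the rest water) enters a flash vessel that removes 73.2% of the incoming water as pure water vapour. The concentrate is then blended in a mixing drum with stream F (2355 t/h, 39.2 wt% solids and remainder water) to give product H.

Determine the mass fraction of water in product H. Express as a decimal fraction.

Vapour removed = 0.732×0.619×1623 = 735.39 t/h; concentrate = 887.61 t/h.
water reaching the mixer = 269.24 (from concentrate) + 2355×0.608 = 1701.1 t/h.
Product flow = 887.61 + 2355 = 3242.6 t/h; water fraction = 0.525.

0.525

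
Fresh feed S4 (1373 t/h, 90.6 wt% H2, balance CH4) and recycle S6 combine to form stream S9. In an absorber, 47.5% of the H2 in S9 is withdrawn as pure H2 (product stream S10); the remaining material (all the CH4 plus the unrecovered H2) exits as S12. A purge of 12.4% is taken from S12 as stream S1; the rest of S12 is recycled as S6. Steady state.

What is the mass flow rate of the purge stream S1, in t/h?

279 t/h

CH4 enters only via S4 and leaves only via the purge: 1373×0.094 = 0.124×(CH4 in S12), and the absorber passes all CH4, so CH4 in S9 = CH4 in S12 = 1040.8 t/h.
H2 in S9: m_A = 1373×0.906 + (1−0.124)·(1−0.475)·m_A, so m_A = 1243.9/0.5401 = 2303.2 t/h.
S12 = (1−0.475)×2303.2 + 1040.8 = 2250 t/h.
Purge S1 = 0.124×2250 = 279 t/h.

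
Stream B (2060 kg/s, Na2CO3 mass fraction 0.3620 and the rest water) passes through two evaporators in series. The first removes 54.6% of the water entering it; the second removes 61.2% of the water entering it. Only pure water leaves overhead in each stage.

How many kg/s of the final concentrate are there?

977.2 kg/s

water in feed = 2060×0.638 = 1314.3 kg/s.
After stage 1: water left = (1−0.546)×1314.3 = 596.68; stream total = 1342.4 kg/s.
After stage 2: water left = (1−0.612)×596.68 = 231.51; final concentrate = 977.23 kg/s.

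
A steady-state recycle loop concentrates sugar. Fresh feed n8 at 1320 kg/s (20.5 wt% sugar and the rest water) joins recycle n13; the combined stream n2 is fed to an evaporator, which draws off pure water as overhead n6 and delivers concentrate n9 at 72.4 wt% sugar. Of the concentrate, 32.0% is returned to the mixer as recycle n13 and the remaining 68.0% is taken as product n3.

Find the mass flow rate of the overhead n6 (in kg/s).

946.2 kg/s

Overall sugar balance (none leaves overhead): sugar in fresh feed = sugar in product, i.e. 1320×0.205 = (1−0.320)·n9·0.724.
n9 = 270.6/(0.724×0.680) = 549.64 kg/s.
Recycle n13 = 0.320×549.64 = 175.89 kg/s.
Combined feed n2 = 1320 + 175.89 = 1495.9 kg/s.
Overhead n6 = n2 − n9 = 1495.9 − 549.64 = 946.24 kg/s.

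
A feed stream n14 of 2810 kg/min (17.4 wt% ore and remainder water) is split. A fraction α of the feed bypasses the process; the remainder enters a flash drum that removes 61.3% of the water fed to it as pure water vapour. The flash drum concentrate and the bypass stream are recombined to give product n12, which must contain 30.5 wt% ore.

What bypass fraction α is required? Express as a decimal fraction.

All 2810×0.174 = 488.94 kg/min of ore reaches n12, so n12 = 488.94/0.305 = 1603.1 kg/min and vapour = 1206.9 kg/min.
The evaporator receives (1−α)·2810 of feed at 0.826 water and removes 0.613 of that water:
0.613×0.826×(1−α)×2810 = 1206.9
(1−α) = 1206.9/1422.8 = 0.8483;  α = 0.1517.

0.152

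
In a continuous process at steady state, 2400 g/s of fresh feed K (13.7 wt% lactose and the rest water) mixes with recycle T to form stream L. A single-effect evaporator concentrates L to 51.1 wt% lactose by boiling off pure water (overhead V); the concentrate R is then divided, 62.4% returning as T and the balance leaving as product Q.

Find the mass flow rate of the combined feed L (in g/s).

3468 g/s

Overall lactose balance (none leaves overhead): lactose in fresh feed = lactose in product, i.e. 2400×0.137 = (1−0.624)·R·0.511.
R = 328.8/(0.511×0.376) = 1711.3 g/s.
Recycle T = 0.624×1711.3 = 1067.8 g/s.
Combined feed L = 2400 + 1067.8 = 3467.8 g/s.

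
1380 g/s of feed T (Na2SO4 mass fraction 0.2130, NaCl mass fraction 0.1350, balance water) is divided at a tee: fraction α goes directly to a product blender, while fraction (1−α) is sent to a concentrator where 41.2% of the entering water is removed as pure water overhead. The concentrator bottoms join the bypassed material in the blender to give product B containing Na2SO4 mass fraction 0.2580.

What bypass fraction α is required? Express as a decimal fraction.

All 1380×0.213 = 293.94 g/s of Na2SO4 reaches B, so B = 293.94/0.258 = 1139.3 g/s and vapour = 240.7 g/s.
The evaporator receives (1−α)·1380 of feed at 0.652 water and removes 0.412 of that water:
0.412×0.652×(1−α)×1380 = 240.7
(1−α) = 240.7/370.7 = 0.6493;  α = 0.3507.

0.351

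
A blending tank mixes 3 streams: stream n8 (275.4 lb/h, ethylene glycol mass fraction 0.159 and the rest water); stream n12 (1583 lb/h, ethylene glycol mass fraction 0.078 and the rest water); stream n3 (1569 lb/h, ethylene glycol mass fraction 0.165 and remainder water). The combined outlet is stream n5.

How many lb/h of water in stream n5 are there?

3001 lb/h

water out = water in = 275.4×0.841 + 1583×0.922 + 1569×0.835 = 3001.3 lb/h.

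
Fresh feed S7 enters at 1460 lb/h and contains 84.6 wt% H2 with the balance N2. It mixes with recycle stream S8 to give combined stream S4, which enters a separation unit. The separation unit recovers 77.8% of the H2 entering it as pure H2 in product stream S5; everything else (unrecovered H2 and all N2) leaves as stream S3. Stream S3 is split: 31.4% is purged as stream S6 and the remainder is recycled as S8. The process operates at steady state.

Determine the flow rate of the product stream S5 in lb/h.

1134 lb/h

H2 in S4: m_A = 1460×0.846 + (1−0.314)·(1−0.778)·m_A, so m_A = 1235.2/0.8477 = 1457.1 lb/h.
Product S5 = 0.778×1457.1 = 1133.6 lb/h.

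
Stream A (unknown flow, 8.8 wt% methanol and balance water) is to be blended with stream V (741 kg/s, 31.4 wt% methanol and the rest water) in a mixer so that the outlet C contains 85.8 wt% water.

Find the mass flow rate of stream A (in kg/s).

2360 kg/s

Let A be the unknown flow. Total out = 741 + A.
water balance: 508.33 + 0.912·A = 0.858·(741 + A)
(0.912 − 0.858)·A = 0.858×741 − 508.33 = 127.45
A = 127.45 / 0.054 = 2360.2 kg/s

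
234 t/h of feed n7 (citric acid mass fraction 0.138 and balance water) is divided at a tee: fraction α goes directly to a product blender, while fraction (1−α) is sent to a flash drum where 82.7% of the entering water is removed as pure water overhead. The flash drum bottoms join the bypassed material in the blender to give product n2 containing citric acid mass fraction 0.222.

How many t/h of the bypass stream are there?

All 234×0.138 = 32.292 t/h of citric acid reaches n2, so n2 = 32.292/0.222 = 145.46 t/h and vapour = 88.541 t/h.
The evaporator receives (1−α)·234 of feed at 0.862 water and removes 0.827 of that water:
0.827×0.862×(1−α)×234 = 88.541
(1−α) = 88.541/166.81 = 0.5308;  α = 0.4692.
Bypass flow = 0.4692×234 = 109.8 t/h.

109.8 t/h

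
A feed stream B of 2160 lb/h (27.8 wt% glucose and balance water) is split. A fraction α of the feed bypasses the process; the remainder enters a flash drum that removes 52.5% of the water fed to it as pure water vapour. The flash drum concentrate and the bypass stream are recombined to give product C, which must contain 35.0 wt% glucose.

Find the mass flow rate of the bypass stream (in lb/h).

987.7 lb/h

All 2160×0.278 = 600.48 lb/h of glucose reaches C, so C = 600.48/0.350 = 1715.7 lb/h and vapour = 444.34 lb/h.
The evaporator receives (1−α)·2160 of feed at 0.722 water and removes 0.525 of that water:
0.525×0.722×(1−α)×2160 = 444.34
(1−α) = 444.34/818.75 = 0.5427;  α = 0.4573.
Bypass flow = 0.4573×2160 = 987.75 lb/h.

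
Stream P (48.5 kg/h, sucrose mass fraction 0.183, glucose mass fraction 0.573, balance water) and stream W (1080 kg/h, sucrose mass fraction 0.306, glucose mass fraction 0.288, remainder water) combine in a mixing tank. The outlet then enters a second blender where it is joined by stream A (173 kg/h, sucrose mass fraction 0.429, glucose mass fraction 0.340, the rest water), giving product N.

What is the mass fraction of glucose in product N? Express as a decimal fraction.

Overall, product flow = 1301.5 kg/h.
glucose in = 48.5×0.573 + 1080×0.288 + 173×0.340 = 397.65 kg/h.
glucose fraction in N = 0.306.

0.306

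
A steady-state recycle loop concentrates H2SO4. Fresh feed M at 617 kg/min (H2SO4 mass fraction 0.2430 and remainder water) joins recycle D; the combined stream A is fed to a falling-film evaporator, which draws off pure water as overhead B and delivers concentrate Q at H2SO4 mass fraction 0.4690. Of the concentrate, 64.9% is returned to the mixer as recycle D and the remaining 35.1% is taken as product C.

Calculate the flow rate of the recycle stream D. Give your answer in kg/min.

Overall H2SO4 balance (none leaves overhead): H2SO4 in fresh feed = H2SO4 in product, i.e. 617×0.243 = (1−0.649)·Q·0.469.
Q = 149.93/(0.469×0.351) = 910.78 kg/min.
Recycle D = 0.649×910.78 = 591.09 kg/min.

591.1 kg/min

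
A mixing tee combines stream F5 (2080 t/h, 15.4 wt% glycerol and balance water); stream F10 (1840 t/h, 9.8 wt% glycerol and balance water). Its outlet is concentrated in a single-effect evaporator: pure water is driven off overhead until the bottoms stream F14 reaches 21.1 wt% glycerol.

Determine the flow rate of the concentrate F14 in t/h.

glycerol entering = 2080×0.154 + 1840×0.098 = 500.64 t/h.
All glycerol reports to F14, so F14 = 500.64/0.211 = 2372.7 t/h.

2373 t/h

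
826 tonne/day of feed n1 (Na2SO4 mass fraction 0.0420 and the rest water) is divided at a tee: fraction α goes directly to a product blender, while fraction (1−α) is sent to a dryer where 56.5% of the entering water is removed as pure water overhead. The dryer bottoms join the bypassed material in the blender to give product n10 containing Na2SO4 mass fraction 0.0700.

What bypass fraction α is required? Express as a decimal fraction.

All 826×0.042 = 34.692 tonne/day of Na2SO4 reaches n10, so n10 = 34.692/0.070 = 495.6 tonne/day and vapour = 330.4 tonne/day.
The evaporator receives (1−α)·826 of feed at 0.958 water and removes 0.565 of that water:
0.565×0.958×(1−α)×826 = 330.4
(1−α) = 330.4/447.09 = 0.7390;  α = 0.2610.

0.261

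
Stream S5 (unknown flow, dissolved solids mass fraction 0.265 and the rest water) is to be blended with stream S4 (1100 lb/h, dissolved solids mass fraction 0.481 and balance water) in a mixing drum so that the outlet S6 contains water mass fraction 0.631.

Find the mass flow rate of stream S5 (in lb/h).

1185 lb/h

Let S5 be the unknown flow. Total out = 1100 + S5.
water balance: 570.9 + 0.735·S5 = 0.631·(1100 + S5)
(0.735 − 0.631)·S5 = 0.631×1100 − 570.9 = 123.2
S5 = 123.2 / 0.104 = 1184.6 lb/h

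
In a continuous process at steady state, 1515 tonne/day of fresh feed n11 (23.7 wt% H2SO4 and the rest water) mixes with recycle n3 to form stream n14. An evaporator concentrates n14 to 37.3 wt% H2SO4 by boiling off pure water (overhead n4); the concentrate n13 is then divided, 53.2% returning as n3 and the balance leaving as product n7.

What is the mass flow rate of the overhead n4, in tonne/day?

Overall H2SO4 balance (none leaves overhead): H2SO4 in fresh feed = H2SO4 in product, i.e. 1515×0.237 = (1−0.532)·n13·0.373.
n13 = 359.06/(0.373×0.468) = 2056.9 tonne/day.
Recycle n3 = 0.532×2056.9 = 1094.3 tonne/day.
Combined feed n14 = 1515 + 1094.3 = 2609.3 tonne/day.
Overhead n4 = n14 − n13 = 2609.3 − 2056.9 = 552.39 tonne/day.

552.4 tonne/day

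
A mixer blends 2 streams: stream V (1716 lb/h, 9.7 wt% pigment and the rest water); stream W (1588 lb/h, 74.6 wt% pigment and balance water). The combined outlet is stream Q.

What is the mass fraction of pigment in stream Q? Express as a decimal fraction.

Total flow out = 1716 + 1588 = 3304 lb/h.
pigment in = 1716×0.097 + 1588×0.746 = 1351.1 lb/h.
pigment mass fraction in Q = 1351.1/3304 = 0.409.

0.409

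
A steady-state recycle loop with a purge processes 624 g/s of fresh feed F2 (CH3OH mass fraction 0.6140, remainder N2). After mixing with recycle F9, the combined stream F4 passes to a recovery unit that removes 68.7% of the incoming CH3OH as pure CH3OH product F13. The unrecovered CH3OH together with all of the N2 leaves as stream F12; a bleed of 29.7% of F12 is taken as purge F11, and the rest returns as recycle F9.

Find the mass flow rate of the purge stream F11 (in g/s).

N2 enters only via F2 and leaves only via the purge: 624×0.386 = 0.297×(N2 in F12), and the recovery unit passes all N2, so N2 in F4 = N2 in F12 = 810.99 g/s.
CH3OH in F4: m_A = 624×0.614 + (1−0.297)·(1−0.687)·m_A, so m_A = 383.14/0.7800 = 491.22 g/s.
F12 = (1−0.687)×491.22 + 810.99 = 964.74 g/s.
Purge F11 = 0.297×964.74 = 286.53 g/s.

286.5 g/s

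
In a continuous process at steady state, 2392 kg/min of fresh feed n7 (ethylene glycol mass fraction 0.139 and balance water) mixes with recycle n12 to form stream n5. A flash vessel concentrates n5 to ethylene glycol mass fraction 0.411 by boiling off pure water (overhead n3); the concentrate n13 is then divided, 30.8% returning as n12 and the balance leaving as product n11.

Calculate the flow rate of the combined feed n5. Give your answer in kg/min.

2752 kg/min

Overall ethylene glycol balance (none leaves overhead): ethylene glycol in fresh feed = ethylene glycol in product, i.e. 2392×0.139 = (1−0.308)·n13·0.411.
n13 = 332.49/(0.411×0.692) = 1169 kg/min.
Recycle n12 = 0.308×1169 = 360.06 kg/min.
Combined feed n5 = 2392 + 360.06 = 2752.1 kg/min.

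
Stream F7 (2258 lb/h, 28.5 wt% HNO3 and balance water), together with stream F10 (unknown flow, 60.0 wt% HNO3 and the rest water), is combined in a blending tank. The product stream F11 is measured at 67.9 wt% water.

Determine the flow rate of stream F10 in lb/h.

291.4 lb/h

Let F10 be the unknown flow. Total out = 2258 + F10.
water balance: 1614.5 + 0.400·F10 = 0.679·(2258 + F10)
(0.400 − 0.679)·F10 = 0.679×2258 − 1614.5 = -81.288
F10 = -81.288 / -0.279 = 291.35 lb/h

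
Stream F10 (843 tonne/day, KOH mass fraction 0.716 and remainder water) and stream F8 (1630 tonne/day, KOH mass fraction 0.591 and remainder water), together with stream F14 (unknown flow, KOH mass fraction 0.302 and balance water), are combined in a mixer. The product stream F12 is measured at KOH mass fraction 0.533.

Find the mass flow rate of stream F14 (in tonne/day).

Let F14 be the unknown flow. Total out = 2473 + F14.
KOH balance: 1566.9 + 0.302·F14 = 0.533·(2473 + F14)
(0.302 − 0.533)·F14 = 0.533×2473 − 1566.9 = -248.81
F14 = -248.81 / -0.231 = 1077.1 tonne/day

1077 tonne/day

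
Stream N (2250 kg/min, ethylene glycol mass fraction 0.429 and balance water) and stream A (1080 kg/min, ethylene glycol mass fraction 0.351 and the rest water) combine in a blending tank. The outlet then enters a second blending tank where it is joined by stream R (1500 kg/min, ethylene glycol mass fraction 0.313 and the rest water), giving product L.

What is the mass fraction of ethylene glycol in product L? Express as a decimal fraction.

Overall, product flow = 4830 kg/min.
ethylene glycol in = 2250×0.429 + 1080×0.351 + 1500×0.313 = 1813.8 kg/min.
ethylene glycol fraction in L = 0.376.

0.376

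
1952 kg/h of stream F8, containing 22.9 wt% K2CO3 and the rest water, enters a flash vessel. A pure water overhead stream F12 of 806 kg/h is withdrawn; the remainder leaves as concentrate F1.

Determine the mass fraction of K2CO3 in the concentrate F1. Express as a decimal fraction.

K2CO3 is not removed: 1952×0.229 = 447.01 kg/h of K2CO3 enters F1.
Concentrate = 1952 − 806 = 1146 kg/h.
Mass fraction = 447.01/1146 = 0.390.

0.390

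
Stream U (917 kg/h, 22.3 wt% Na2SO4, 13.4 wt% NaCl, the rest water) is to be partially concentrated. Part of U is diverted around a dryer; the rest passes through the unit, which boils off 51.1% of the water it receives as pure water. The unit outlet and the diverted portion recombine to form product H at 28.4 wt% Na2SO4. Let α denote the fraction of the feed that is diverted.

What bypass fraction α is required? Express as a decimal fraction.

0.346

All 917×0.223 = 204.49 kg/h of Na2SO4 reaches H, so H = 204.49/0.284 = 720.04 kg/h and vapour = 196.96 kg/h.
The evaporator receives (1−α)·917 of feed at 0.643 water and removes 0.511 of that water:
0.511×0.643×(1−α)×917 = 196.96
(1−α) = 196.96/301.3 = 0.6537;  α = 0.3463.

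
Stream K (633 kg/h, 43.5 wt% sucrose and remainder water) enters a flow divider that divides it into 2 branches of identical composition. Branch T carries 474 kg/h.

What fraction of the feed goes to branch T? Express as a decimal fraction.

Fraction to T = 474/633 = 0.7488.

0.749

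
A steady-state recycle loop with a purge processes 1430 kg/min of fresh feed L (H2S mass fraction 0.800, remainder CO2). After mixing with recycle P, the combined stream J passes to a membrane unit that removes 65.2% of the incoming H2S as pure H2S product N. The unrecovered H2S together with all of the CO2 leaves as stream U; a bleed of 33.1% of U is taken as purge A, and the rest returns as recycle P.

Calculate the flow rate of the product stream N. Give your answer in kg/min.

972.2 kg/min

H2S in J: m_A = 1430×0.800 + (1−0.331)·(1−0.652)·m_A, so m_A = 1144/0.7672 = 1491.2 kg/min.
Product N = 0.652×1491.2 = 972.24 kg/min.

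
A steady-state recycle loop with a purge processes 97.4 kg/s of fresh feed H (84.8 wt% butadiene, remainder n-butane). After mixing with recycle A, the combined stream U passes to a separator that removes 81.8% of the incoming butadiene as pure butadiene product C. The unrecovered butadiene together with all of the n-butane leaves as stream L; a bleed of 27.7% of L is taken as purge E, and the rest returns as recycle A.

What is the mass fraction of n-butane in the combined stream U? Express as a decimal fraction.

0.360

n-butane enters only via H and leaves only via the purge: 97.4×0.152 = 0.277×(n-butane in L), and the separator passes all n-butane, so n-butane in U = n-butane in L = 53.447 kg/s.
butadiene in U: m_A = 97.4×0.848 + (1−0.277)·(1−0.818)·m_A, so m_A = 82.595/0.8684 = 95.11 kg/s.
U = 95.11 + 53.447 = 148.56 kg/s.
n-butane fraction in U = 53.447/148.56 = 0.360.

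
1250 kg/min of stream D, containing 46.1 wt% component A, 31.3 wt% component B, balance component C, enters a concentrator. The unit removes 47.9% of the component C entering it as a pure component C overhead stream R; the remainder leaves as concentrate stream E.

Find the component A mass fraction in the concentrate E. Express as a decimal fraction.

component A is not removed: 1250×0.461 = 576.25 kg/min of component A enters E.
component C entering = 1250×0.226 = 282.5 kg/min; overhead removed = 0.479×282.5 = 135.32 kg/min.
Concentrate = 1250 − 135.32 = 1114.7 kg/min.
Mass fraction = 576.25/1114.7 = 0.517.

0.517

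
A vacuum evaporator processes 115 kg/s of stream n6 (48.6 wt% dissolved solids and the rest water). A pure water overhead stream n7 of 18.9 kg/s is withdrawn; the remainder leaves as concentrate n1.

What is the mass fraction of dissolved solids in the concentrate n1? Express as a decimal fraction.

0.5816

dissolved solids is not removed: 115×0.486 = 55.89 kg/s of dissolved solids enters n1.
Concentrate = 115 − 18.9 = 96.1 kg/s.
Mass fraction = 55.89/96.1 = 0.5816.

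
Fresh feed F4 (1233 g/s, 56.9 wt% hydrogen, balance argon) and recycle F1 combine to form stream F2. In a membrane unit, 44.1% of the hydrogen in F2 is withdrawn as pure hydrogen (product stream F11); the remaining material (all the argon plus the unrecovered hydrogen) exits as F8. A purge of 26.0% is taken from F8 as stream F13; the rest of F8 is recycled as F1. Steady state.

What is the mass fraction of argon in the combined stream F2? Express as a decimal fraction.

0.6308

argon enters only via F4 and leaves only via the purge: 1233×0.431 = 0.260×(argon in F8), and the membrane unit passes all argon, so argon in F2 = argon in F8 = 2043.9 g/s.
hydrogen in F2: m_A = 1233×0.569 + (1−0.260)·(1−0.441)·m_A, so m_A = 701.58/0.5863 = 1196.5 g/s.
F2 = 1196.5 + 2043.9 = 3240.5 g/s.
argon fraction in F2 = 2043.9/3240.5 = 0.6308.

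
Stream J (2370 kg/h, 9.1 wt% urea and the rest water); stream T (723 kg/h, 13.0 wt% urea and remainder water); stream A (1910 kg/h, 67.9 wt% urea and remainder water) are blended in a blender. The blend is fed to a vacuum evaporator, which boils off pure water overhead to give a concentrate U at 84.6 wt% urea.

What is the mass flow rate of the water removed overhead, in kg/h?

urea entering = 2370×0.091 + 723×0.130 + 1910×0.679 = 1606.6 kg/h.
All urea reports to U, so U = 1606.6/0.846 = 1899 kg/h.
Total feed = 5003 kg/h; overhead = 5003 − 1899 = 3104 kg/h.

3104 kg/h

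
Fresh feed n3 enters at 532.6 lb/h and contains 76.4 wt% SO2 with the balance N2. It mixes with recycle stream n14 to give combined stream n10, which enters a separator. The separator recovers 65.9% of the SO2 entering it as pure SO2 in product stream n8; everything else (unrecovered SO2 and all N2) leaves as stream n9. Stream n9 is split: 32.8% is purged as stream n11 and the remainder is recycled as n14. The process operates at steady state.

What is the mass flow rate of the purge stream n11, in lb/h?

N2 enters only via n3 and leaves only via the purge: 532.6×0.236 = 0.328×(N2 in n9), and the separator passes all N2, so N2 in n10 = N2 in n9 = 383.21 lb/h.
SO2 in n10: m_A = 532.6×0.764 + (1−0.328)·(1−0.659)·m_A, so m_A = 406.91/0.7708 = 527.87 lb/h.
n9 = (1−0.659)×527.87 + 383.21 = 563.22 lb/h.
Purge n11 = 0.328×563.22 = 184.73 lb/h.

184.7 lb/h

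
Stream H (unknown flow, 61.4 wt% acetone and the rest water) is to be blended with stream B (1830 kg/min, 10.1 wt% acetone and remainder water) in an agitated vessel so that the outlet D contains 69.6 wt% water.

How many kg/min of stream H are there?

Let H be the unknown flow. Total out = 1830 + H.
water balance: 1645.2 + 0.386·H = 0.696·(1830 + H)
(0.386 − 0.696)·H = 0.696×1830 − 1645.2 = -371.49
H = -371.49 / -0.310 = 1198.4 kg/min

1198 kg/min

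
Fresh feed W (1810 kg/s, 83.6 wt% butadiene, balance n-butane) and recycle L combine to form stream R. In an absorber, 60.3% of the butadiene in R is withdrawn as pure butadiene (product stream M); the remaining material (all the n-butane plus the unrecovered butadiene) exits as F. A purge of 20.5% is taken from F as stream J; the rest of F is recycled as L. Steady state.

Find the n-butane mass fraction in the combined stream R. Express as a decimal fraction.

n-butane enters only via W and leaves only via the purge: 1810×0.164 = 0.205×(n-butane in F), and the absorber passes all n-butane, so n-butane in R = n-butane in F = 1448 kg/s.
butadiene in R: m_A = 1810×0.836 + (1−0.205)·(1−0.603)·m_A, so m_A = 1513.2/0.6844 = 2211 kg/s.
R = 2211 + 1448 = 3659 kg/s.
n-butane fraction in R = 1448/3659 = 0.396.

0.396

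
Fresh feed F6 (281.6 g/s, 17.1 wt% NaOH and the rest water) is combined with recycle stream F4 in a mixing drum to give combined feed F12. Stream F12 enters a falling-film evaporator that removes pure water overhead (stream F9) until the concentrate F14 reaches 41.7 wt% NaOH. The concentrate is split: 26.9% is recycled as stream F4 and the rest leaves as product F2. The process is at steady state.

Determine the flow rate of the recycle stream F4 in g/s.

42.49 g/s

Overall NaOH balance (none leaves overhead): NaOH in fresh feed = NaOH in product, i.e. 281.6×0.171 = (1−0.269)·F14·0.417.
F14 = 48.154/(0.417×0.731) = 157.97 g/s.
Recycle F4 = 0.269×157.97 = 42.494 g/s.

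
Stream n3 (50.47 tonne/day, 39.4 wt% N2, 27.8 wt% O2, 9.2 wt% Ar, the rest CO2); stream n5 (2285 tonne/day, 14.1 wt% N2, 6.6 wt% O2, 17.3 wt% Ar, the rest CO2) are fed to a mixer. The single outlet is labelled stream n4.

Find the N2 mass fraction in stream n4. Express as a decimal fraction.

0.146

Total flow out = 50.47 + 2285 = 2335.5 tonne/day.
N2 in = 50.47×0.394 + 2285×0.141 = 342.07 tonne/day.
N2 mass fraction in n4 = 342.07/2335.5 = 0.146.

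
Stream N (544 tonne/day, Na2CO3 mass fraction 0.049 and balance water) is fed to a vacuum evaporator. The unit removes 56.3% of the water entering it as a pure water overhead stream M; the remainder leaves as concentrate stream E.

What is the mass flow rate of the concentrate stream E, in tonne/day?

water entering = 544×0.951 = 517.34 tonne/day; overhead removed = 0.563×517.34 = 291.26 tonne/day.
Concentrate = 544 − 291.26 = 252.74 tonne/day.

252.7 tonne/day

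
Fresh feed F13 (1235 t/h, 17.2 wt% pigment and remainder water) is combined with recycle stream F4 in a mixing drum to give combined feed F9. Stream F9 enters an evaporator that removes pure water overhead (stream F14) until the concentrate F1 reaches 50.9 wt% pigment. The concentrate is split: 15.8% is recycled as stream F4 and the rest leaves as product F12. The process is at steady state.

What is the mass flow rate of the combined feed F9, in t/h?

Overall pigment balance (none leaves overhead): pigment in fresh feed = pigment in product, i.e. 1235×0.172 = (1−0.158)·F1·0.509.
F1 = 212.42/(0.509×0.842) = 495.64 t/h.
Recycle F4 = 0.158×495.64 = 78.311 t/h.
Combined feed F9 = 1235 + 78.311 = 1313.3 t/h.

1313 t/h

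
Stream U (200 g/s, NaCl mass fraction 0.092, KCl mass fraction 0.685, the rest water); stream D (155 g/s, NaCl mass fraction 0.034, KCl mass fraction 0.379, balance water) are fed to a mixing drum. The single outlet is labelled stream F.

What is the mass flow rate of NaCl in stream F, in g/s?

23.67 g/s

NaCl out = NaCl in = 200×0.092 + 155×0.034 = 23.67 g/s.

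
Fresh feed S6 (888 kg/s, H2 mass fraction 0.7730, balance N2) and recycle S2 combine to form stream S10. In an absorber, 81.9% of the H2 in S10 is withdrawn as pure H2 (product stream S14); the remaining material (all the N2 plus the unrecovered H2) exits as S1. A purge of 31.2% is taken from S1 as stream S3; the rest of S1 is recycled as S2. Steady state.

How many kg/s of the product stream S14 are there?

H2 in S10: m_A = 888×0.773 + (1−0.312)·(1−0.819)·m_A, so m_A = 686.42/0.8755 = 784.06 kg/s.
Product S14 = 0.819×784.06 = 642.15 kg/s.

642.1 kg/s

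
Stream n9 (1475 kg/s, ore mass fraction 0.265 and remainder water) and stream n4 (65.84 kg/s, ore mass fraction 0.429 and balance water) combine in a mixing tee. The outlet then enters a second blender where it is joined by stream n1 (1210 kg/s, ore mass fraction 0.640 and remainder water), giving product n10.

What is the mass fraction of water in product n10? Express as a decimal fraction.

Overall, product flow = 2750.8 kg/s.
water in = 1475×0.735 + 65.84×0.571 + 1210×0.360 = 1557.3 kg/s.
water fraction in n10 = 0.566.

0.566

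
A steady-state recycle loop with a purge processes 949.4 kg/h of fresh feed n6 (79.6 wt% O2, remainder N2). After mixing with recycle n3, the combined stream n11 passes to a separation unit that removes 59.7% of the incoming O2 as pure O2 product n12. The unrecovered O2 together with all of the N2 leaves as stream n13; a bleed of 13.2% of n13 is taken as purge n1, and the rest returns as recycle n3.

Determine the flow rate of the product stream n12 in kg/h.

693.9 kg/h

O2 in n11: m_A = 949.4×0.796 + (1−0.132)·(1−0.597)·m_A, so m_A = 755.72/0.6502 = 1162.3 kg/h.
Product n12 = 0.597×1162.3 = 693.89 kg/h.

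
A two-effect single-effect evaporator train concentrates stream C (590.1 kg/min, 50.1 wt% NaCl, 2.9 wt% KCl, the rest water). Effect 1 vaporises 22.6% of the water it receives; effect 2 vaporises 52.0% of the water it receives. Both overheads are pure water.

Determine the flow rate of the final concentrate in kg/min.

415.8 kg/min

water in feed = 590.1×0.470 = 277.35 kg/min.
After stage 1: water left = (1−0.226)×277.35 = 214.67; stream total = 527.42 kg/min.
After stage 2: water left = (1−0.520)×214.67 = 103.04; final concentrate = 415.79 kg/min.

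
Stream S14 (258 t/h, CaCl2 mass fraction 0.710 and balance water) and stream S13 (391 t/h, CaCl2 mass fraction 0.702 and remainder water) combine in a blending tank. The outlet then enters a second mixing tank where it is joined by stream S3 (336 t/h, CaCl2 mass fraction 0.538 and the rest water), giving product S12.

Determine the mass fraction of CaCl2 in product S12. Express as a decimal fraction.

0.648

Overall, product flow = 985 t/h.
CaCl2 in = 258×0.710 + 391×0.702 + 336×0.538 = 638.43 t/h.
CaCl2 fraction in S12 = 0.648.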